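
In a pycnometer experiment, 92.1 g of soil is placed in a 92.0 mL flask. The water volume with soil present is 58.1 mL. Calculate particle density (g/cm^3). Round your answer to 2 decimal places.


Step 1: Volume of solids = flask volume - water volume with soil
Step 2: V_solids = 92.0 - 58.1 = 33.9 mL
Step 3: Particle density = mass / V_solids = 92.1 / 33.9 = 2.72 g/cm^3

2.72


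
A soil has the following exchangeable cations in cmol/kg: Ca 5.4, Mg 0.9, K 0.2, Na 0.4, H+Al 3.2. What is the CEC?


Step 1: CEC = Ca + Mg + K + Na + (H+Al)
Step 2: CEC = 5.4 + 0.9 + 0.2 + 0.4 + 3.2
Step 3: CEC = 10.1 cmol/kg

10.1


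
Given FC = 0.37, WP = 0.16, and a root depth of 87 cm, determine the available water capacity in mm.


Step 1: Available water = (FC - WP) * depth * 10
Step 2: AW = (0.37 - 0.16) * 87 * 10
Step 3: AW = 0.21 * 87 * 10
Step 4: AW = 182.7 mm

182.7


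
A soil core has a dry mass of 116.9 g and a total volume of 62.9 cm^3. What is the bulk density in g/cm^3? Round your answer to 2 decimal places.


Step 1: Identify the formula: BD = dry mass / volume
Step 2: Substitute values: BD = 116.9 / 62.9
Step 3: BD = 1.86 g/cm^3

1.86


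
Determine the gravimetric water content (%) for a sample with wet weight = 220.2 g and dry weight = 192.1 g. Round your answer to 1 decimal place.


Step 1: Water mass = wet - dry = 220.2 - 192.1 = 28.1 g
Step 2: w = 100 * water mass / dry mass
Step 3: w = 100 * 28.1 / 192.1 = 14.6%

14.6


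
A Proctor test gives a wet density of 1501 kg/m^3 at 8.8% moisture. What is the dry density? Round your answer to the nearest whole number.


Step 1: Dry density = wet density / (1 + w/100)
Step 2: Dry density = 1501 / (1 + 8.8/100)
Step 3: Dry density = 1501 / 1.088
Step 4: Dry density = 1380 kg/m^3

1380


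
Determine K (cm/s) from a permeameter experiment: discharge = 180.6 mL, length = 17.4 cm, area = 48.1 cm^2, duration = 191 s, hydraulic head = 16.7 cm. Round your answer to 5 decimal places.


Step 1: K = Q * L / (A * t * h)
Step 2: Numerator = 180.6 * 17.4 = 3142.44
Step 3: Denominator = 48.1 * 191 * 16.7 = 153424.57
Step 4: K = 3142.44 / 153424.57 = 0.02048 cm/s

0.02048


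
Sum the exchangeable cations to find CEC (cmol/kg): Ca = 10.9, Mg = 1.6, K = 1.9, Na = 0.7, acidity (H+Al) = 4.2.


Step 1: CEC = Ca + Mg + K + Na + (H+Al)
Step 2: CEC = 10.9 + 1.6 + 1.9 + 0.7 + 4.2
Step 3: CEC = 19.3 cmol/kg

19.3


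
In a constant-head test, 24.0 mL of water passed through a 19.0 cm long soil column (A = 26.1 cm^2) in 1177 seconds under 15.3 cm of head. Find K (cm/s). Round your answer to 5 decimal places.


Step 1: K = Q * L / (A * t * h)
Step 2: Numerator = 24.0 * 19.0 = 456.0
Step 3: Denominator = 26.1 * 1177 * 15.3 = 470011.41
Step 4: K = 456.0 / 470011.41 = 0.00097 cm/s

0.00097


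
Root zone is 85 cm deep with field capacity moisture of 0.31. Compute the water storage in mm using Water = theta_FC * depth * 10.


Step 1: Water (mm) = theta_FC * depth (cm) * 10
Step 2: Water = 0.31 * 85 * 10
Step 3: Water = 263.5 mm

263.5


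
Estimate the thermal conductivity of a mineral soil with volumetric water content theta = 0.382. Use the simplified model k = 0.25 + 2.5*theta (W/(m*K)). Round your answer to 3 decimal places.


Step 1: k = 0.25 + 2.5 * theta
Step 2: k = 0.25 + 2.5 * 0.382
Step 3: k = 0.25 + 0.955
Step 4: k = 1.205 W/(m*K)

1.205


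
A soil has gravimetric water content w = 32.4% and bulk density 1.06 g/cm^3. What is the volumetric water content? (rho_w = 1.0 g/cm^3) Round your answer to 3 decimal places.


Step 1: theta = (w / 100) * BD / rho_w
Step 2: theta = (32.4 / 100) * 1.06 / 1.0
Step 3: theta = 0.324 * 1.06
Step 4: theta = 0.343

0.343


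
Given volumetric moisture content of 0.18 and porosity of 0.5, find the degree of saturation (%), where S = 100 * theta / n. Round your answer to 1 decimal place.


Step 1: S = 100 * theta_v / n
Step 2: S = 100 * 0.18 / 0.5
Step 3: S = 36.0%

36.0


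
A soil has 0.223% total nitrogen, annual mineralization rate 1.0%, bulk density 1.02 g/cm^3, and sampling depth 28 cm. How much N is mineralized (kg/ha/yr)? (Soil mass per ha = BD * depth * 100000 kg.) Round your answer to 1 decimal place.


Step 1: Soil mass per ha = BD * depth * 100000 = 1.02 * 28 * 100000 = 2856000 kg
Step 2: Total N pool = soil mass * N%/100 = 2856000 * 0.223/100 = 6368.88 kg/ha
Step 3: N mineralized = N pool * rate%/100 = 6368.88 * 1.0/100 = 63.7 kg/ha/yr

63.7


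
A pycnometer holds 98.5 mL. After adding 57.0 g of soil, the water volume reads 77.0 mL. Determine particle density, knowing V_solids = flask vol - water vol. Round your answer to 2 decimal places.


Step 1: Volume of solids = flask volume - water volume with soil
Step 2: V_solids = 98.5 - 77.0 = 21.5 mL
Step 3: Particle density = mass / V_solids = 57.0 / 21.5 = 2.65 g/cm^3

2.65


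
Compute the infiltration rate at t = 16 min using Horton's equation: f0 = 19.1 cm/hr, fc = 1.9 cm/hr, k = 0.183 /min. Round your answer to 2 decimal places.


Step 1: f = fc + (f0 - fc) * exp(-k * t)
Step 2: exp(-0.183 * 16) = 0.053504
Step 3: f = 1.9 + (19.1 - 1.9) * 0.053504
Step 4: f = 1.9 + 17.2 * 0.053504
Step 5: f = 2.82 cm/hr

2.82


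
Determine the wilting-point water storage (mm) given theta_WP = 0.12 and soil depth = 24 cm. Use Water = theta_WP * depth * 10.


Step 1: Water (mm) = theta_WP * depth * 10
Step 2: Water = 0.12 * 24 * 10
Step 3: Water = 28.8 mm

28.8


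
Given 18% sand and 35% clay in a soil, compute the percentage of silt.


Step 1: sand + silt + clay = 100%
Step 2: silt = 100 - sand - clay
Step 3: silt = 100 - 18 - 35
Step 4: silt = 47%

47


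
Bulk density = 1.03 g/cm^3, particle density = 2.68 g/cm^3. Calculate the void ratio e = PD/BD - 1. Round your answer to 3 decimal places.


Step 1: e = PD / BD - 1
Step 2: e = 2.68 / 1.03 - 1
Step 3: e = 2.60194 - 1
Step 4: e = 1.602

1.602


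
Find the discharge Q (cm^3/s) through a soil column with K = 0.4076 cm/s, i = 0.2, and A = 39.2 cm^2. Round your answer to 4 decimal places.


Step 1: Apply Darcy's law: Q = K * i * A
Step 2: Q = 0.4076 * 0.2 * 39.2
Step 3: Q = 3.1956 cm^3/s

3.1956


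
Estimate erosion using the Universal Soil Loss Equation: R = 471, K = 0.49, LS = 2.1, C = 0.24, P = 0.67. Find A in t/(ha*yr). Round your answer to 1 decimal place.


Step 1: A = R * K * LS * C * P
Step 2: R * K = 471 * 0.49 = 230.79
Step 3: (R*K) * LS = 230.79 * 2.1 = 484.659
Step 4: * C * P = 484.659 * 0.24 * 0.67 = 77.9
Step 5: A = 77.9 t/(ha*yr)

77.9


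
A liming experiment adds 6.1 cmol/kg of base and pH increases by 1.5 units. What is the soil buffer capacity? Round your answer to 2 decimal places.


Step 1: BC = change in base / change in pH
Step 2: BC = 6.1 / 1.5
Step 3: BC = 4.07 cmol/(kg*pH unit)

4.07


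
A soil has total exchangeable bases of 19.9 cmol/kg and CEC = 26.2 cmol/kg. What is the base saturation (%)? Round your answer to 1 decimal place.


Step 1: BS = 100 * (sum of bases) / CEC
Step 2: BS = 100 * 19.9 / 26.2
Step 3: BS = 76.0%

76.0


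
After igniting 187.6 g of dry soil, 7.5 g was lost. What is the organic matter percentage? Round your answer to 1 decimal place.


Step 1: OM% = 100 * LOI / sample mass
Step 2: OM = 100 * 7.5 / 187.6
Step 3: OM = 4.0%

4.0


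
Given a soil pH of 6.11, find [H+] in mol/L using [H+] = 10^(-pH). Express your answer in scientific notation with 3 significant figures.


Step 1: [H+] = 10^(-pH)
Step 2: [H+] = 10^(-6.11)
Step 3: [H+] = 7.76e-07 mol/L

7.76e-07


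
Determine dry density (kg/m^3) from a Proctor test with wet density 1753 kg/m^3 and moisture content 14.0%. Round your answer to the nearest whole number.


Step 1: Dry density = wet density / (1 + w/100)
Step 2: Dry density = 1753 / (1 + 14.0/100)
Step 3: Dry density = 1753 / 1.14
Step 4: Dry density = 1538 kg/m^3

1538


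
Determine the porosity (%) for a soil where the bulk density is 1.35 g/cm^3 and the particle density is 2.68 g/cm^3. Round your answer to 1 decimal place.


Step 1: Formula: n = 100 * (1 - BD / PD)
Step 2: n = 100 * (1 - 1.35 / 2.68)
Step 3: n = 100 * (1 - 0.50373)
Step 4: n = 49.6%

49.6


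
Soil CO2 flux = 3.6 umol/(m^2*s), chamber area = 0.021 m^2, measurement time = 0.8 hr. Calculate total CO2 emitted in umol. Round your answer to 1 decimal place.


Step 1: Convert time to seconds: 0.8 hr * 3600 = 2880.0 s
Step 2: Total = flux * area * time_s
Step 3: Total = 3.6 * 0.021 * 2880.0
Step 4: Total = 217.7 umol

217.7


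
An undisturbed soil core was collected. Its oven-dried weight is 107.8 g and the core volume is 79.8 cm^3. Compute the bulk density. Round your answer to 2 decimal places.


Step 1: Identify the formula: BD = dry mass / volume
Step 2: Substitute values: BD = 107.8 / 79.8
Step 3: BD = 1.35 g/cm^3

1.35


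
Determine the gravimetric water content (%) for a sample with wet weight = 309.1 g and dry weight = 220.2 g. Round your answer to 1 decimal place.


Step 1: Water mass = wet - dry = 309.1 - 220.2 = 88.9 g
Step 2: w = 100 * water mass / dry mass
Step 3: w = 100 * 88.9 / 220.2 = 40.4%

40.4


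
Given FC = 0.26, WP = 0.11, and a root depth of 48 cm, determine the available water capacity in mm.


Step 1: Available water = (FC - WP) * depth * 10
Step 2: AW = (0.26 - 0.11) * 48 * 10
Step 3: AW = 0.15 * 48 * 10
Step 4: AW = 72.0 mm

72.0


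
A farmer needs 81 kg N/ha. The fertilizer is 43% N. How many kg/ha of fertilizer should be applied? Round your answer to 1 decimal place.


Step 1: Fertilizer rate = target N / (N content / 100)
Step 2: Rate = 81 / (43 / 100)
Step 3: Rate = 81 / 0.43
Step 4: Rate = 188.4 kg/ha

188.4


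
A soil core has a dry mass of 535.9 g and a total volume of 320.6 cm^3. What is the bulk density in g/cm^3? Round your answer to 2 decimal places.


Step 1: Identify the formula: BD = dry mass / volume
Step 2: Substitute values: BD = 535.9 / 320.6
Step 3: BD = 1.67 g/cm^3

1.67


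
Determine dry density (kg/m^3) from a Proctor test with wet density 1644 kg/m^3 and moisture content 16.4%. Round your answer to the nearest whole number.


Step 1: Dry density = wet density / (1 + w/100)
Step 2: Dry density = 1644 / (1 + 16.4/100)
Step 3: Dry density = 1644 / 1.164
Step 4: Dry density = 1412 kg/m^3

1412


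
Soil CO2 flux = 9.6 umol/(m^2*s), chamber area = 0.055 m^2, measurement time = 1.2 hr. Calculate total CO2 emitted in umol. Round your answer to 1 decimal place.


Step 1: Convert time to seconds: 1.2 hr * 3600 = 4320.0 s
Step 2: Total = flux * area * time_s
Step 3: Total = 9.6 * 0.055 * 4320.0
Step 4: Total = 2281.0 umol

2281.0


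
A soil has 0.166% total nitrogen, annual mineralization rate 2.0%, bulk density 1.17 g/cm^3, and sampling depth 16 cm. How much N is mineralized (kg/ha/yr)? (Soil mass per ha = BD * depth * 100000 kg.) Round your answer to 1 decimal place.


Step 1: Soil mass per ha = BD * depth * 100000 = 1.17 * 16 * 100000 = 1872000 kg
Step 2: Total N pool = soil mass * N%/100 = 1872000 * 0.166/100 = 3107.52 kg/ha
Step 3: N mineralized = N pool * rate%/100 = 3107.52 * 2.0/100 = 62.2 kg/ha/yr

62.2


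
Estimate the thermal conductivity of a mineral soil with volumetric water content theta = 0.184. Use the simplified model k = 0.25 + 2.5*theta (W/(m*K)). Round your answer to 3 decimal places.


Step 1: k = 0.25 + 2.5 * theta
Step 2: k = 0.25 + 2.5 * 0.184
Step 3: k = 0.25 + 0.46
Step 4: k = 0.71 W/(m*K)

0.71


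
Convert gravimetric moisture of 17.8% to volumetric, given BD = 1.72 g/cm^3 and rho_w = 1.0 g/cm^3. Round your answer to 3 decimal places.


Step 1: theta = (w / 100) * BD / rho_w
Step 2: theta = (17.8 / 100) * 1.72 / 1.0
Step 3: theta = 0.178 * 1.72
Step 4: theta = 0.306

0.306


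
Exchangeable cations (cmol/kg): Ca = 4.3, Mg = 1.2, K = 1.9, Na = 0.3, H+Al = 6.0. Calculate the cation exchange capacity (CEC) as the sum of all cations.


Step 1: CEC = Ca + Mg + K + Na + (H+Al)
Step 2: CEC = 4.3 + 1.2 + 1.9 + 0.3 + 6.0
Step 3: CEC = 13.7 cmol/kg

13.7


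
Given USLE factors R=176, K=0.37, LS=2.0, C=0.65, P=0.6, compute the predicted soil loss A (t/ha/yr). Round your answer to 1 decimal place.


Step 1: A = R * K * LS * C * P
Step 2: R * K = 176 * 0.37 = 65.12
Step 3: (R*K) * LS = 65.12 * 2.0 = 130.24
Step 4: * C * P = 130.24 * 0.65 * 0.6 = 50.8
Step 5: A = 50.8 t/(ha*yr)

50.8


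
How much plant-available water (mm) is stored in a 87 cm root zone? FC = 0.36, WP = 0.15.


Step 1: Available water = (FC - WP) * depth * 10
Step 2: AW = (0.36 - 0.15) * 87 * 10
Step 3: AW = 0.21 * 87 * 10
Step 4: AW = 182.7 mm

182.7


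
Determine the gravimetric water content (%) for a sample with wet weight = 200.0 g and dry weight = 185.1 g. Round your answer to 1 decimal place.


Step 1: Water mass = wet - dry = 200.0 - 185.1 = 14.9 g
Step 2: w = 100 * water mass / dry mass
Step 3: w = 100 * 14.9 / 185.1 = 8.0%

8.0


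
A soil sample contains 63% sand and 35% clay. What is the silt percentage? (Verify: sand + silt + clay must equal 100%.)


Step 1: sand + silt + clay = 100%
Step 2: silt = 100 - sand - clay
Step 3: silt = 100 - 63 - 35
Step 4: silt = 2%

2


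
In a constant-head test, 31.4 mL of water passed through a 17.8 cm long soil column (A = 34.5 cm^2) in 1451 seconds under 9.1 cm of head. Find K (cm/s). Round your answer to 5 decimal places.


Step 1: K = Q * L / (A * t * h)
Step 2: Numerator = 31.4 * 17.8 = 558.92
Step 3: Denominator = 34.5 * 1451 * 9.1 = 455541.45
Step 4: K = 558.92 / 455541.45 = 0.00123 cm/s

0.00123


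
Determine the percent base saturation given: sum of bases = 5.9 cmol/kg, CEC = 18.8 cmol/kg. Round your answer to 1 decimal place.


Step 1: BS = 100 * (sum of bases) / CEC
Step 2: BS = 100 * 5.9 / 18.8
Step 3: BS = 31.4%

31.4


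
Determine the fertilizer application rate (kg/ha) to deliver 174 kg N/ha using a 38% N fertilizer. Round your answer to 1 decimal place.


Step 1: Fertilizer rate = target N / (N content / 100)
Step 2: Rate = 174 / (38 / 100)
Step 3: Rate = 174 / 0.38
Step 4: Rate = 457.9 kg/ha

457.9


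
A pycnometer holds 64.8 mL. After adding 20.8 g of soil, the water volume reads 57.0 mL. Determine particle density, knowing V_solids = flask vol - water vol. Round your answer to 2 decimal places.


Step 1: Volume of solids = flask volume - water volume with soil
Step 2: V_solids = 64.8 - 57.0 = 7.8 mL
Step 3: Particle density = mass / V_solids = 20.8 / 7.8 = 2.67 g/cm^3

2.67


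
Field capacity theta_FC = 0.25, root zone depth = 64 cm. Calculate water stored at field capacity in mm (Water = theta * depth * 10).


Step 1: Water (mm) = theta_FC * depth (cm) * 10
Step 2: Water = 0.25 * 64 * 10
Step 3: Water = 160.0 mm

160.0


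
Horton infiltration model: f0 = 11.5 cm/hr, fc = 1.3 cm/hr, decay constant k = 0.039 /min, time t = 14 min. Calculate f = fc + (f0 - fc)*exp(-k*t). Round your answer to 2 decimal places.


Step 1: f = fc + (f0 - fc) * exp(-k * t)
Step 2: exp(-0.039 * 14) = 0.579262
Step 3: f = 1.3 + (11.5 - 1.3) * 0.579262
Step 4: f = 1.3 + 10.2 * 0.579262
Step 5: f = 7.21 cm/hr

7.21


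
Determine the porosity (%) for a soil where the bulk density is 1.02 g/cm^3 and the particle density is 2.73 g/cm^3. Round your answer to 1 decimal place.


Step 1: Formula: n = 100 * (1 - BD / PD)
Step 2: n = 100 * (1 - 1.02 / 2.73)
Step 3: n = 100 * (1 - 0.37363)
Step 4: n = 62.6%

62.6


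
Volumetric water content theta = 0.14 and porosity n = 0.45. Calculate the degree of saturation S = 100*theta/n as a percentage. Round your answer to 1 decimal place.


Step 1: S = 100 * theta_v / n
Step 2: S = 100 * 0.14 / 0.45
Step 3: S = 31.1%

31.1


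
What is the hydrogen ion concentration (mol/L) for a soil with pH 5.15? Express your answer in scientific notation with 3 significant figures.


Step 1: [H+] = 10^(-pH)
Step 2: [H+] = 10^(-5.15)
Step 3: [H+] = 7.08e-06 mol/L

7.08e-06


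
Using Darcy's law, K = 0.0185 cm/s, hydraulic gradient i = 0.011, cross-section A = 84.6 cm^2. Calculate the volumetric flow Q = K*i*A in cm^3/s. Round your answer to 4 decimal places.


Step 1: Apply Darcy's law: Q = K * i * A
Step 2: Q = 0.0185 * 0.011 * 84.6
Step 3: Q = 0.0172 cm^3/s

0.0172


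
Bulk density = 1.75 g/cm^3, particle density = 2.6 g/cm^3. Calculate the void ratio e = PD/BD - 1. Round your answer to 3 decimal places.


Step 1: e = PD / BD - 1
Step 2: e = 2.6 / 1.75 - 1
Step 3: e = 1.48571 - 1
Step 4: e = 0.486

0.486


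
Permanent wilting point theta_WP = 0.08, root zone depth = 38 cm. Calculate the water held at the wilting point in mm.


Step 1: Water (mm) = theta_WP * depth * 10
Step 2: Water = 0.08 * 38 * 10
Step 3: Water = 30.4 mm

30.4


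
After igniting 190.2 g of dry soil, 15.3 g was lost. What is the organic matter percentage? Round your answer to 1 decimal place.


Step 1: OM% = 100 * LOI / sample mass
Step 2: OM = 100 * 15.3 / 190.2
Step 3: OM = 8.0%

8.0


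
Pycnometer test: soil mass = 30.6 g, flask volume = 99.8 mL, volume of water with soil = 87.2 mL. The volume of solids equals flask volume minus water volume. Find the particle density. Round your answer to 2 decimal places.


Step 1: Volume of solids = flask volume - water volume with soil
Step 2: V_solids = 99.8 - 87.2 = 12.6 mL
Step 3: Particle density = mass / V_solids = 30.6 / 12.6 = 2.43 g/cm^3

2.43


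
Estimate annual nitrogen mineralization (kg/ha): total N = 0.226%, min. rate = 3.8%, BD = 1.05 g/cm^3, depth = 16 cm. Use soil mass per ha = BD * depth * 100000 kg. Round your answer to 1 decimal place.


Step 1: Soil mass per ha = BD * depth * 100000 = 1.05 * 16 * 100000 = 1680000 kg
Step 2: Total N pool = soil mass * N%/100 = 1680000 * 0.226/100 = 3796.8 kg/ha
Step 3: N mineralized = N pool * rate%/100 = 3796.8 * 3.8/100 = 144.3 kg/ha/yr

144.3


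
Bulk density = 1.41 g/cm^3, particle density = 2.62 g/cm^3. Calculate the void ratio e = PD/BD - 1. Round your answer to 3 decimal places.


Step 1: e = PD / BD - 1
Step 2: e = 2.62 / 1.41 - 1
Step 3: e = 1.85816 - 1
Step 4: e = 0.858

0.858


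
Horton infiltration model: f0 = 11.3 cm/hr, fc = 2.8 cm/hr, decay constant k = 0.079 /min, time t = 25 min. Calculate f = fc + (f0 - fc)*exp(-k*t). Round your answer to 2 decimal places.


Step 1: f = fc + (f0 - fc) * exp(-k * t)
Step 2: exp(-0.079 * 25) = 0.138761
Step 3: f = 2.8 + (11.3 - 2.8) * 0.138761
Step 4: f = 2.8 + 8.5 * 0.138761
Step 5: f = 3.98 cm/hr

3.98


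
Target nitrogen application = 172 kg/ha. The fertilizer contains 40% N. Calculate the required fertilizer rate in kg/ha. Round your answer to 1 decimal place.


Step 1: Fertilizer rate = target N / (N content / 100)
Step 2: Rate = 172 / (40 / 100)
Step 3: Rate = 172 / 0.4
Step 4: Rate = 430.0 kg/ha

430.0


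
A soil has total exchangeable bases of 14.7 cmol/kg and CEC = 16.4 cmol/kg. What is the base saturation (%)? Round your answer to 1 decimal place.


Step 1: BS = 100 * (sum of bases) / CEC
Step 2: BS = 100 * 14.7 / 16.4
Step 3: BS = 89.6%

89.6


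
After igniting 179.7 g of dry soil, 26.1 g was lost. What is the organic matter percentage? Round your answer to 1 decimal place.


Step 1: OM% = 100 * LOI / sample mass
Step 2: OM = 100 * 26.1 / 179.7
Step 3: OM = 14.5%

14.5


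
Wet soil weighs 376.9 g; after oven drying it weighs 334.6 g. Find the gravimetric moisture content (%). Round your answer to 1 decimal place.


Step 1: Water mass = wet - dry = 376.9 - 334.6 = 42.3 g
Step 2: w = 100 * water mass / dry mass
Step 3: w = 100 * 42.3 / 334.6 = 12.6%

12.6


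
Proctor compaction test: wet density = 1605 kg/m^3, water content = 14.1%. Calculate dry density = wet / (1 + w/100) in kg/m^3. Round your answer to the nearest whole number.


Step 1: Dry density = wet density / (1 + w/100)
Step 2: Dry density = 1605 / (1 + 14.1/100)
Step 3: Dry density = 1605 / 1.141
Step 4: Dry density = 1407 kg/m^3

1407


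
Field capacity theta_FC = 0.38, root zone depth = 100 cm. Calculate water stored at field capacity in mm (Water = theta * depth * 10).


Step 1: Water (mm) = theta_FC * depth (cm) * 10
Step 2: Water = 0.38 * 100 * 10
Step 3: Water = 380.0 mm

380.0


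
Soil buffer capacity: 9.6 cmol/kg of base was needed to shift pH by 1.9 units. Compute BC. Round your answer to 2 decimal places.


Step 1: BC = change in base / change in pH
Step 2: BC = 9.6 / 1.9
Step 3: BC = 5.05 cmol/(kg*pH unit)

5.05


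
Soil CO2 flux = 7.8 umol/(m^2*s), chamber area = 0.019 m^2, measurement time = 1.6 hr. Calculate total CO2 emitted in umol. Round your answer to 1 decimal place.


Step 1: Convert time to seconds: 1.6 hr * 3600 = 5760.0 s
Step 2: Total = flux * area * time_s
Step 3: Total = 7.8 * 0.019 * 5760.0
Step 4: Total = 853.6 umol

853.6


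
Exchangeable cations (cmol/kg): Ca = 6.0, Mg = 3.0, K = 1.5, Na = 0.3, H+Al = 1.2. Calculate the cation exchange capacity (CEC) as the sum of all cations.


Step 1: CEC = Ca + Mg + K + Na + (H+Al)
Step 2: CEC = 6.0 + 3.0 + 1.5 + 0.3 + 1.2
Step 3: CEC = 12.0 cmol/kg

12.0


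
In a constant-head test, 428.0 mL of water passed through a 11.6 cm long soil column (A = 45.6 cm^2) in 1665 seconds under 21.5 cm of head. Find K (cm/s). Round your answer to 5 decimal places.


Step 1: K = Q * L / (A * t * h)
Step 2: Numerator = 428.0 * 11.6 = 4964.8
Step 3: Denominator = 45.6 * 1665 * 21.5 = 1632366.0
Step 4: K = 4964.8 / 1632366.0 = 0.00304 cm/s

0.00304


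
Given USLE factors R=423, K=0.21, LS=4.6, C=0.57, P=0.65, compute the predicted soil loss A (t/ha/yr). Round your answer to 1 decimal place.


Step 1: A = R * K * LS * C * P
Step 2: R * K = 423 * 0.21 = 88.83
Step 3: (R*K) * LS = 88.83 * 4.6 = 408.618
Step 4: * C * P = 408.618 * 0.57 * 0.65 = 151.4
Step 5: A = 151.4 t/(ha*yr)

151.4


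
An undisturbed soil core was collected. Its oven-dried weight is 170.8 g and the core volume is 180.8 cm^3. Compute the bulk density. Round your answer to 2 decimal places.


Step 1: Identify the formula: BD = dry mass / volume
Step 2: Substitute values: BD = 170.8 / 180.8
Step 3: BD = 0.94 g/cm^3

0.94


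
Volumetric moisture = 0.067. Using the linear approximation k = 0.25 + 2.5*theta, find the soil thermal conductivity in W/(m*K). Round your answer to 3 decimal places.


Step 1: k = 0.25 + 2.5 * theta
Step 2: k = 0.25 + 2.5 * 0.067
Step 3: k = 0.25 + 0.168
Step 4: k = 0.418 W/(m*K)

0.418


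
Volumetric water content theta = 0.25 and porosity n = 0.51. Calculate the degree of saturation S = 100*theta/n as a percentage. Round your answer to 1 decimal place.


Step 1: S = 100 * theta_v / n
Step 2: S = 100 * 0.25 / 0.51
Step 3: S = 49.0%

49.0


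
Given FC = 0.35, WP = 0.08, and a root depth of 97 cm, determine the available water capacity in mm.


Step 1: Available water = (FC - WP) * depth * 10
Step 2: AW = (0.35 - 0.08) * 97 * 10
Step 3: AW = 0.27 * 97 * 10
Step 4: AW = 261.9 mm

261.9


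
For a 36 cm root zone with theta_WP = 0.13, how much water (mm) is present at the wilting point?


Step 1: Water (mm) = theta_WP * depth * 10
Step 2: Water = 0.13 * 36 * 10
Step 3: Water = 46.8 mm

46.8


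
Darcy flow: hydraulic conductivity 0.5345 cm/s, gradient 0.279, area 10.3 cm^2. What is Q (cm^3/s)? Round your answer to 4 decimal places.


Step 1: Apply Darcy's law: Q = K * i * A
Step 2: Q = 0.5345 * 0.279 * 10.3
Step 3: Q = 1.536 cm^3/s

1.536


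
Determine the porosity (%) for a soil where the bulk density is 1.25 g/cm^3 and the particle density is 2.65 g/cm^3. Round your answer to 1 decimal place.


Step 1: Formula: n = 100 * (1 - BD / PD)
Step 2: n = 100 * (1 - 1.25 / 2.65)
Step 3: n = 100 * (1 - 0.4717)
Step 4: n = 52.8%

52.8


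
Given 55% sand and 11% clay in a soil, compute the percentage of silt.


Step 1: sand + silt + clay = 100%
Step 2: silt = 100 - sand - clay
Step 3: silt = 100 - 55 - 11
Step 4: silt = 34%

34


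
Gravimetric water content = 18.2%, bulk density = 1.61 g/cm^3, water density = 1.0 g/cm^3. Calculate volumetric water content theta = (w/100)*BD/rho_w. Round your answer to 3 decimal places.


Step 1: theta = (w / 100) * BD / rho_w
Step 2: theta = (18.2 / 100) * 1.61 / 1.0
Step 3: theta = 0.182 * 1.61
Step 4: theta = 0.293

0.293


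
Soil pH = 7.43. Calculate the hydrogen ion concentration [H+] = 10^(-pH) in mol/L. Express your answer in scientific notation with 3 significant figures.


Step 1: [H+] = 10^(-pH)
Step 2: [H+] = 10^(-7.43)
Step 3: [H+] = 3.72e-08 mol/L

3.72e-08


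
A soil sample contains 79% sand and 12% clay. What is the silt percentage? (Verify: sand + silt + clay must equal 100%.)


Step 1: sand + silt + clay = 100%
Step 2: silt = 100 - sand - clay
Step 3: silt = 100 - 79 - 12
Step 4: silt = 9%

9


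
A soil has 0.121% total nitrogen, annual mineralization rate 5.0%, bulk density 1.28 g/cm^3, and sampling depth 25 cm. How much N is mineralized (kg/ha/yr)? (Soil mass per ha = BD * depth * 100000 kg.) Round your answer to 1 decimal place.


Step 1: Soil mass per ha = BD * depth * 100000 = 1.28 * 25 * 100000 = 3200000 kg
Step 2: Total N pool = soil mass * N%/100 = 3200000 * 0.121/100 = 3872.0 kg/ha
Step 3: N mineralized = N pool * rate%/100 = 3872.0 * 5.0/100 = 193.6 kg/ha/yr

193.6


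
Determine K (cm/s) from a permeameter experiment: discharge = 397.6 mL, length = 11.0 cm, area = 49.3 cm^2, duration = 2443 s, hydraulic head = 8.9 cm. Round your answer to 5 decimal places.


Step 1: K = Q * L / (A * t * h)
Step 2: Numerator = 397.6 * 11.0 = 4373.6
Step 3: Denominator = 49.3 * 2443 * 8.9 = 1071915.11
Step 4: K = 4373.6 / 1071915.11 = 0.00408 cm/s

0.00408


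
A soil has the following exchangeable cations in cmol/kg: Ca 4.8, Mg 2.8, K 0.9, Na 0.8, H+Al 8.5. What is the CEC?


Step 1: CEC = Ca + Mg + K + Na + (H+Al)
Step 2: CEC = 4.8 + 2.8 + 0.9 + 0.8 + 8.5
Step 3: CEC = 17.8 cmol/kg

17.8


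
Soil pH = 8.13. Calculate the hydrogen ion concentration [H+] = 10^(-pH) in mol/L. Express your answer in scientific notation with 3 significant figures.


Step 1: [H+] = 10^(-pH)
Step 2: [H+] = 10^(-8.13)
Step 3: [H+] = 7.41e-09 mol/L

7.41e-09


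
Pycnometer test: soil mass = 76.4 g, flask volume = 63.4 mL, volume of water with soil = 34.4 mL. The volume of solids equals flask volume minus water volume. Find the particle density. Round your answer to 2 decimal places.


Step 1: Volume of solids = flask volume - water volume with soil
Step 2: V_solids = 63.4 - 34.4 = 29.0 mL
Step 3: Particle density = mass / V_solids = 76.4 / 29.0 = 2.63 g/cm^3

2.63


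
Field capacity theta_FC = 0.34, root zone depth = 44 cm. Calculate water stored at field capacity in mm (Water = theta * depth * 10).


Step 1: Water (mm) = theta_FC * depth (cm) * 10
Step 2: Water = 0.34 * 44 * 10
Step 3: Water = 149.6 mm

149.6


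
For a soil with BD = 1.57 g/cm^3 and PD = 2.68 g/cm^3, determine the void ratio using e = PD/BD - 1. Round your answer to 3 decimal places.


Step 1: e = PD / BD - 1
Step 2: e = 2.68 / 1.57 - 1
Step 3: e = 1.70701 - 1
Step 4: e = 0.707

0.707


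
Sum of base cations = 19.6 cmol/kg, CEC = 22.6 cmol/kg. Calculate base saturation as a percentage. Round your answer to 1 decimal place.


Step 1: BS = 100 * (sum of bases) / CEC
Step 2: BS = 100 * 19.6 / 22.6
Step 3: BS = 86.7%

86.7


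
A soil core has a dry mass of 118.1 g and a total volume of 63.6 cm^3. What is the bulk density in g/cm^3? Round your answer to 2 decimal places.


Step 1: Identify the formula: BD = dry mass / volume
Step 2: Substitute values: BD = 118.1 / 63.6
Step 3: BD = 1.86 g/cm^3

1.86


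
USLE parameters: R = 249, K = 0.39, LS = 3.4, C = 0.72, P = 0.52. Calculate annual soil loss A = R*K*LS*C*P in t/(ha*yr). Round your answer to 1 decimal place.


Step 1: A = R * K * LS * C * P
Step 2: R * K = 249 * 0.39 = 97.11
Step 3: (R*K) * LS = 97.11 * 3.4 = 330.174
Step 4: * C * P = 330.174 * 0.72 * 0.52 = 123.6
Step 5: A = 123.6 t/(ha*yr)

123.6


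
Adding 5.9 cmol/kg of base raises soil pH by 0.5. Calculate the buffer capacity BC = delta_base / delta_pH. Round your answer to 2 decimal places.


Step 1: BC = change in base / change in pH
Step 2: BC = 5.9 / 0.5
Step 3: BC = 11.8 cmol/(kg*pH unit)

11.8


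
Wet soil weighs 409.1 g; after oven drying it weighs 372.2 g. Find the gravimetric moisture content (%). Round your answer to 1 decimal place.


Step 1: Water mass = wet - dry = 409.1 - 372.2 = 36.9 g
Step 2: w = 100 * water mass / dry mass
Step 3: w = 100 * 36.9 / 372.2 = 9.9%

9.9


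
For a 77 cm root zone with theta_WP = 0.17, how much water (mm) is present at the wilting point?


Step 1: Water (mm) = theta_WP * depth * 10
Step 2: Water = 0.17 * 77 * 10
Step 3: Water = 130.9 mm

130.9


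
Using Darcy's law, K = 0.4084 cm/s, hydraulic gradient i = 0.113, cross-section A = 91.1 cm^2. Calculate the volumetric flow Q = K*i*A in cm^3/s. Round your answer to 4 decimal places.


Step 1: Apply Darcy's law: Q = K * i * A
Step 2: Q = 0.4084 * 0.113 * 91.1
Step 3: Q = 4.2042 cm^3/s

4.2042


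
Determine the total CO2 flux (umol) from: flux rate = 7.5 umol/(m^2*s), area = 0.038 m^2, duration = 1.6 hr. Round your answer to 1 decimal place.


Step 1: Convert time to seconds: 1.6 hr * 3600 = 5760.0 s
Step 2: Total = flux * area * time_s
Step 3: Total = 7.5 * 0.038 * 5760.0
Step 4: Total = 1641.6 umol

1641.6


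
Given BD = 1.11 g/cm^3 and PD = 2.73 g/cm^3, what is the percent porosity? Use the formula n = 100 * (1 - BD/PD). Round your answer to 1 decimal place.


Step 1: Formula: n = 100 * (1 - BD / PD)
Step 2: n = 100 * (1 - 1.11 / 2.73)
Step 3: n = 100 * (1 - 0.40659)
Step 4: n = 59.3%

59.3


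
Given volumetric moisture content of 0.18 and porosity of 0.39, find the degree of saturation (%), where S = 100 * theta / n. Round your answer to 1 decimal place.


Step 1: S = 100 * theta_v / n
Step 2: S = 100 * 0.18 / 0.39
Step 3: S = 46.2%

46.2


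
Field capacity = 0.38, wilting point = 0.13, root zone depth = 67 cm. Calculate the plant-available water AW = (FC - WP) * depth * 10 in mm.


Step 1: Available water = (FC - WP) * depth * 10
Step 2: AW = (0.38 - 0.13) * 67 * 10
Step 3: AW = 0.25 * 67 * 10
Step 4: AW = 167.5 mm

167.5


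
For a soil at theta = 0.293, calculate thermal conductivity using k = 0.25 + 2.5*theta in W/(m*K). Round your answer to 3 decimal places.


Step 1: k = 0.25 + 2.5 * theta
Step 2: k = 0.25 + 2.5 * 0.293
Step 3: k = 0.25 + 0.733
Step 4: k = 0.983 W/(m*K)

0.983


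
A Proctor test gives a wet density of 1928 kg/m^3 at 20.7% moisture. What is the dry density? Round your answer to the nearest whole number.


Step 1: Dry density = wet density / (1 + w/100)
Step 2: Dry density = 1928 / (1 + 20.7/100)
Step 3: Dry density = 1928 / 1.207
Step 4: Dry density = 1597 kg/m^3

1597


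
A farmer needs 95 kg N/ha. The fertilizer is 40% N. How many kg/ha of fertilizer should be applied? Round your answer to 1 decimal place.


Step 1: Fertilizer rate = target N / (N content / 100)
Step 2: Rate = 95 / (40 / 100)
Step 3: Rate = 95 / 0.4
Step 4: Rate = 237.5 kg/ha

237.5


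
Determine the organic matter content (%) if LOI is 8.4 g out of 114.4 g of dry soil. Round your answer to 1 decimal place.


Step 1: OM% = 100 * LOI / sample mass
Step 2: OM = 100 * 8.4 / 114.4
Step 3: OM = 7.3%

7.3


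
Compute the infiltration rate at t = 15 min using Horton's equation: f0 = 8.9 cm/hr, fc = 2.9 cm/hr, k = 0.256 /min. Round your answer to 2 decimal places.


Step 1: f = fc + (f0 - fc) * exp(-k * t)
Step 2: exp(-0.256 * 15) = 0.021494
Step 3: f = 2.9 + (8.9 - 2.9) * 0.021494
Step 4: f = 2.9 + 6.0 * 0.021494
Step 5: f = 3.03 cm/hr

3.03


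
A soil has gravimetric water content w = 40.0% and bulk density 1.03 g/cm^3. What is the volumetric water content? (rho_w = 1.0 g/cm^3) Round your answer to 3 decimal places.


Step 1: theta = (w / 100) * BD / rho_w
Step 2: theta = (40.0 / 100) * 1.03 / 1.0
Step 3: theta = 0.4 * 1.03
Step 4: theta = 0.412

0.412


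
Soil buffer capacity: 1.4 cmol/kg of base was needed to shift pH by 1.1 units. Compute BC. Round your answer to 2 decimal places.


Step 1: BC = change in base / change in pH
Step 2: BC = 1.4 / 1.1
Step 3: BC = 1.27 cmol/(kg*pH unit)

1.27


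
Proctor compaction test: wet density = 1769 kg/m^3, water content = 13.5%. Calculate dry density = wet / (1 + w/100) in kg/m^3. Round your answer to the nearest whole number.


Step 1: Dry density = wet density / (1 + w/100)
Step 2: Dry density = 1769 / (1 + 13.5/100)
Step 3: Dry density = 1769 / 1.135
Step 4: Dry density = 1559 kg/m^3

1559


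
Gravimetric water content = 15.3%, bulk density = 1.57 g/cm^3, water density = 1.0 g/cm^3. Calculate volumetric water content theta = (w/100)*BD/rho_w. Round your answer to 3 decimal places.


Step 1: theta = (w / 100) * BD / rho_w
Step 2: theta = (15.3 / 100) * 1.57 / 1.0
Step 3: theta = 0.153 * 1.57
Step 4: theta = 0.24

0.24


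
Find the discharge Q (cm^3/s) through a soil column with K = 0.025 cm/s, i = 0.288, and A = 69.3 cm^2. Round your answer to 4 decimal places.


Step 1: Apply Darcy's law: Q = K * i * A
Step 2: Q = 0.025 * 0.288 * 69.3
Step 3: Q = 0.499 cm^3/s

0.499


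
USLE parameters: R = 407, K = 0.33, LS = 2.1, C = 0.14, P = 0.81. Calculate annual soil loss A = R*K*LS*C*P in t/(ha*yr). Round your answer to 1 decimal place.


Step 1: A = R * K * LS * C * P
Step 2: R * K = 407 * 0.33 = 134.31
Step 3: (R*K) * LS = 134.31 * 2.1 = 282.051
Step 4: * C * P = 282.051 * 0.14 * 0.81 = 32.0
Step 5: A = 32.0 t/(ha*yr)

32.0


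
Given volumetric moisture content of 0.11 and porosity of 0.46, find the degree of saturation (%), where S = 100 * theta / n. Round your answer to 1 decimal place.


Step 1: S = 100 * theta_v / n
Step 2: S = 100 * 0.11 / 0.46
Step 3: S = 23.9%

23.9


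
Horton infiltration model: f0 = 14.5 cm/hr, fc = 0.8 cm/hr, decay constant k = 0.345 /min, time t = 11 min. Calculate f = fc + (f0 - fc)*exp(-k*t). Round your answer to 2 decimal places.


Step 1: f = fc + (f0 - fc) * exp(-k * t)
Step 2: exp(-0.345 * 11) = 0.022483
Step 3: f = 0.8 + (14.5 - 0.8) * 0.022483
Step 4: f = 0.8 + 13.7 * 0.022483
Step 5: f = 1.11 cm/hr

1.11


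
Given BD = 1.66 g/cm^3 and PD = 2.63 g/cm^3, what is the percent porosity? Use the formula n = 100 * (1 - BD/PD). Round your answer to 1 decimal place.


Step 1: Formula: n = 100 * (1 - BD / PD)
Step 2: n = 100 * (1 - 1.66 / 2.63)
Step 3: n = 100 * (1 - 0.63118)
Step 4: n = 36.9%

36.9


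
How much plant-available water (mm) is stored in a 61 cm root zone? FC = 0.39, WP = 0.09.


Step 1: Available water = (FC - WP) * depth * 10
Step 2: AW = (0.39 - 0.09) * 61 * 10
Step 3: AW = 0.3 * 61 * 10
Step 4: AW = 183.0 mm

183.0


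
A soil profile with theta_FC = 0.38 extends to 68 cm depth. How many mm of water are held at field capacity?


Step 1: Water (mm) = theta_FC * depth (cm) * 10
Step 2: Water = 0.38 * 68 * 10
Step 3: Water = 258.4 mm

258.4


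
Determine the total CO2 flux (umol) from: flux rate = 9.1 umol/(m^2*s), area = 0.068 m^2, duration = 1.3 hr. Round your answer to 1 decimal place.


Step 1: Convert time to seconds: 1.3 hr * 3600 = 4680.0 s
Step 2: Total = flux * area * time_s
Step 3: Total = 9.1 * 0.068 * 4680.0
Step 4: Total = 2896.0 umol

2896.0


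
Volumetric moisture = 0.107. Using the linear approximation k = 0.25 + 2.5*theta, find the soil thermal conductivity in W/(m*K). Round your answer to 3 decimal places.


Step 1: k = 0.25 + 2.5 * theta
Step 2: k = 0.25 + 2.5 * 0.107
Step 3: k = 0.25 + 0.268
Step 4: k = 0.518 W/(m*K)

0.518


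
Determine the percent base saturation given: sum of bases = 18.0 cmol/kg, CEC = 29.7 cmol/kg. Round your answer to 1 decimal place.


Step 1: BS = 100 * (sum of bases) / CEC
Step 2: BS = 100 * 18.0 / 29.7
Step 3: BS = 60.6%

60.6


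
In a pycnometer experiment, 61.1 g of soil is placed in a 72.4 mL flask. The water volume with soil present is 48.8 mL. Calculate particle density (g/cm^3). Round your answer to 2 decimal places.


Step 1: Volume of solids = flask volume - water volume with soil
Step 2: V_solids = 72.4 - 48.8 = 23.6 mL
Step 3: Particle density = mass / V_solids = 61.1 / 23.6 = 2.59 g/cm^3

2.59


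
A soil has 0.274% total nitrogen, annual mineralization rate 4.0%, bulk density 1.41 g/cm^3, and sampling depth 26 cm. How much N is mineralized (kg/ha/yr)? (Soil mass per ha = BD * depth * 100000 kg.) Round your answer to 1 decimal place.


Step 1: Soil mass per ha = BD * depth * 100000 = 1.41 * 26 * 100000 = 3666000 kg
Step 2: Total N pool = soil mass * N%/100 = 3666000 * 0.274/100 = 10044.84 kg/ha
Step 3: N mineralized = N pool * rate%/100 = 10044.84 * 4.0/100 = 401.8 kg/ha/yr

401.8


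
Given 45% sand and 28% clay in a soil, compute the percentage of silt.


Step 1: sand + silt + clay = 100%
Step 2: silt = 100 - sand - clay
Step 3: silt = 100 - 45 - 28
Step 4: silt = 27%

27


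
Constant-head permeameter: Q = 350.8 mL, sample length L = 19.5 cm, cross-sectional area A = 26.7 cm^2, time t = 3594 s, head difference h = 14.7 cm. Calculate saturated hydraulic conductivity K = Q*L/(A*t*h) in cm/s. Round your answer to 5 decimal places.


Step 1: K = Q * L / (A * t * h)
Step 2: Numerator = 350.8 * 19.5 = 6840.6
Step 3: Denominator = 26.7 * 3594 * 14.7 = 1410609.06
Step 4: K = 6840.6 / 1410609.06 = 0.00485 cm/s

0.00485


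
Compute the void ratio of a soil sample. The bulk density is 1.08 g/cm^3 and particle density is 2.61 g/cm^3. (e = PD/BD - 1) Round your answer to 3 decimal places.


Step 1: e = PD / BD - 1
Step 2: e = 2.61 / 1.08 - 1
Step 3: e = 2.41667 - 1
Step 4: e = 1.417

1.417


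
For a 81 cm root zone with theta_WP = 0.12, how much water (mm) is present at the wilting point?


Step 1: Water (mm) = theta_WP * depth * 10
Step 2: Water = 0.12 * 81 * 10
Step 3: Water = 97.2 mm

97.2


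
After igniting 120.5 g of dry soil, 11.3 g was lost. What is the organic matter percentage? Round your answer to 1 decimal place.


Step 1: OM% = 100 * LOI / sample mass
Step 2: OM = 100 * 11.3 / 120.5
Step 3: OM = 9.4%

9.4


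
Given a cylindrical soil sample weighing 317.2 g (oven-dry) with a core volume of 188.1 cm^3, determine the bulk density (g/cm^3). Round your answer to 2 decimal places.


Step 1: Identify the formula: BD = dry mass / volume
Step 2: Substitute values: BD = 317.2 / 188.1
Step 3: BD = 1.69 g/cm^3

1.69


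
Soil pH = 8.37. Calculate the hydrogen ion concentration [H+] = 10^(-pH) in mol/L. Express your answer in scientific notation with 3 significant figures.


Step 1: [H+] = 10^(-pH)
Step 2: [H+] = 10^(-8.37)
Step 3: [H+] = 4.27e-09 mol/L

4.27e-09


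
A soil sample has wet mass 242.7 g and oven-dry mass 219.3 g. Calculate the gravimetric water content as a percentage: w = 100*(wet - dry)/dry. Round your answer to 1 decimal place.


Step 1: Water mass = wet - dry = 242.7 - 219.3 = 23.4 g
Step 2: w = 100 * water mass / dry mass
Step 3: w = 100 * 23.4 / 219.3 = 10.7%

10.7


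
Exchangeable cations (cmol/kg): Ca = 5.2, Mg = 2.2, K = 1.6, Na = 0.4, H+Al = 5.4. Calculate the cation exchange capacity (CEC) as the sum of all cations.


Step 1: CEC = Ca + Mg + K + Na + (H+Al)
Step 2: CEC = 5.2 + 2.2 + 1.6 + 0.4 + 5.4
Step 3: CEC = 14.8 cmol/kg

14.8


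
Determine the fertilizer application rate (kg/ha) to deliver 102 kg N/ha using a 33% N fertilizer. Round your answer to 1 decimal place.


Step 1: Fertilizer rate = target N / (N content / 100)
Step 2: Rate = 102 / (33 / 100)
Step 3: Rate = 102 / 0.33
Step 4: Rate = 309.1 kg/ha

309.1


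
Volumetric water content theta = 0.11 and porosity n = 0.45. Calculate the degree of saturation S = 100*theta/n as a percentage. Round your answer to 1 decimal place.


Step 1: S = 100 * theta_v / n
Step 2: S = 100 * 0.11 / 0.45
Step 3: S = 24.4%

24.4


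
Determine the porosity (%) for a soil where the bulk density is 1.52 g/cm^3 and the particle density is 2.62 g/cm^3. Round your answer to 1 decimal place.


Step 1: Formula: n = 100 * (1 - BD / PD)
Step 2: n = 100 * (1 - 1.52 / 2.62)
Step 3: n = 100 * (1 - 0.58015)
Step 4: n = 42.0%

42.0
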